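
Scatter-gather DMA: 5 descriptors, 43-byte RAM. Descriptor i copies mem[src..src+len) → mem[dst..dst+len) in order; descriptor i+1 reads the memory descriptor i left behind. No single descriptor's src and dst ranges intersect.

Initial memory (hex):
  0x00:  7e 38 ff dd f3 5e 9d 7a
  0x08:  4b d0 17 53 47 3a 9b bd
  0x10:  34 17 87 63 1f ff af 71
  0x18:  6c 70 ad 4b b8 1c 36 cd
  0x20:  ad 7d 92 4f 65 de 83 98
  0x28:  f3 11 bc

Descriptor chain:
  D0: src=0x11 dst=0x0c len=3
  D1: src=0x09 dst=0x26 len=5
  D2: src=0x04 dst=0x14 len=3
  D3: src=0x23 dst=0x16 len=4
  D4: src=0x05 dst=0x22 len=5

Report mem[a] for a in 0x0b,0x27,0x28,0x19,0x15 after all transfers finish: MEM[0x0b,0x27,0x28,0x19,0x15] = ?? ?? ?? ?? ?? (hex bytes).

MEM[0x0b,0x27,0x28,0x19,0x15] = 53 17 53 d0 5e

#0 dst[0x0c+3] := {0x17,0x87,0x63}
#1 dst[0x26+5] := {0xd0,0x17,0x53,0x17,0x87}
#2 dst[0x14+3] := {0xf3,0x5e,0x9d}
#3 dst[0x16+4] := {0x4f,0x65,0xde,0xd0}
#4 dst[0x22+5] := {0x5e,0x9d,0x7a,0x4b,0xd0}
query mem[0x0b]=0x53, mem[0x27]=0x17, mem[0x28]=0x53, mem[0x19]=0xd0, mem[0x15]=0x5e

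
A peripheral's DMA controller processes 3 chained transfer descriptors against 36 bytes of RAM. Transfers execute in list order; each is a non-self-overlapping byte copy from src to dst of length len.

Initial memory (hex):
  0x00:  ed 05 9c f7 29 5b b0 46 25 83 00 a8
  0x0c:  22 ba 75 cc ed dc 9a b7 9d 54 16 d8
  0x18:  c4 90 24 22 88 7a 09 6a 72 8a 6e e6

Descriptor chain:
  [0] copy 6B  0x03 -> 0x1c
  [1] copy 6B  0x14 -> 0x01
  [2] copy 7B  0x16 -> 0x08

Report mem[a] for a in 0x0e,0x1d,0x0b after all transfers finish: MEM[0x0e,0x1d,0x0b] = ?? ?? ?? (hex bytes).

MEM[0x0e,0x1d,0x0b] = f7 29 90

#0 dst[0x1c+6] := {0xf7,0x29,0x5b,0xb0,0x46,0x25}
#1 dst[0x01+6] := {0x9d,0x54,0x16,0xd8,0xc4,0x90}
#2 dst[0x08+7] := {0x16,0xd8,0xc4,0x90,0x24,0x22,0xf7}
query mem[0x0e]=0xf7, mem[0x1d]=0x29, mem[0x0b]=0x90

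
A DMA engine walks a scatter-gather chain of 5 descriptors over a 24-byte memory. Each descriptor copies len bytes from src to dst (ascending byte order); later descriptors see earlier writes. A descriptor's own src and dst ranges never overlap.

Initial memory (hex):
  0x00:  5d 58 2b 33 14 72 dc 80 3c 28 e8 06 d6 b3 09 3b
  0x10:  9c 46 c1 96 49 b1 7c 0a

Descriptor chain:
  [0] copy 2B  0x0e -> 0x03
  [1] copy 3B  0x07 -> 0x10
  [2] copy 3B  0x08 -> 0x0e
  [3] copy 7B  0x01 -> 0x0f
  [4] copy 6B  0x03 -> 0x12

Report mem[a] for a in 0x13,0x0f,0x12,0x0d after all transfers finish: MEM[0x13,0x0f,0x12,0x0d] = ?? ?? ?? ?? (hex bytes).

MEM[0x13,0x0f,0x12,0x0d] = 3b 58 09 b3

  after D0: wrote 2B at 0x03 = 093b
  after D1: wrote 3B at 0x10 = 803c28
  after D2: wrote 3B at 0x0e = 3c28e8
  after D3: wrote 7B at 0x0f = 582b093b72dc80
  after D4: wrote 6B at 0x12 = 093b72dc803c
query mem[0x13]=0x3b, mem[0x0f]=0x58, mem[0x12]=0x09, mem[0x0d]=0xb3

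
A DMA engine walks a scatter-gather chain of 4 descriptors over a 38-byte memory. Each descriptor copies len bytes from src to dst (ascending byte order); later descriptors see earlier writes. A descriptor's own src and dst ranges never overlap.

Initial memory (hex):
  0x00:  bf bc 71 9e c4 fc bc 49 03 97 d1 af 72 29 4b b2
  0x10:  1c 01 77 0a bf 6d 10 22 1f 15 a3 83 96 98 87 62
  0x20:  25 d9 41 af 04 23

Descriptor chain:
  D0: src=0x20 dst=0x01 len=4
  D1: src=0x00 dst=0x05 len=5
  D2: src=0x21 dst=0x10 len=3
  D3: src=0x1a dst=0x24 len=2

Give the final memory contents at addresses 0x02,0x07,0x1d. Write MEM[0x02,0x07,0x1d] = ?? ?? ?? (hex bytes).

MEM[0x02,0x07,0x1d] = d9 d9 98

D0: mem[0x01..0x04] <- [25 d9 41 af]
D1: mem[0x05..0x09] <- [bf 25 d9 41 af]
D2: mem[0x10..0x12] <- [d9 41 af]
D3: mem[0x24..0x25] <- [a3 83]
query mem[0x02]=0xd9, mem[0x07]=0xd9, mem[0x1d]=0x98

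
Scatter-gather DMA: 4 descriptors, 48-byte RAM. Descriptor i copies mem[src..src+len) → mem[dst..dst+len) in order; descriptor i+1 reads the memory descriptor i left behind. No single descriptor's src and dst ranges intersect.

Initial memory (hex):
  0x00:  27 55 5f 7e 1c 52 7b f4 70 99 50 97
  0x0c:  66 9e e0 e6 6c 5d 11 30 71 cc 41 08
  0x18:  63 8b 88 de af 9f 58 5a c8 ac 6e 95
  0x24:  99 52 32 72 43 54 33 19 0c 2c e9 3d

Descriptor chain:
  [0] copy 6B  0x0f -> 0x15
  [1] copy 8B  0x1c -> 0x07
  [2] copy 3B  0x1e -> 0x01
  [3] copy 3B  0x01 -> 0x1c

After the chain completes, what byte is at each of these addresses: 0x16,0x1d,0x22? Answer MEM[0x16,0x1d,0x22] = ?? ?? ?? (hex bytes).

MEM[0x16,0x1d,0x22] = 6c 5a 6e

  after D0: wrote 6B at 0x15 = e66c5d113071
  after D1: wrote 8B at 0x07 = af9f585ac8ac6e95
  after D2: wrote 3B at 0x01 = 585ac8
  after D3: wrote 3B at 0x1c = 585ac8
query mem[0x16]=0x6c, mem[0x1d]=0x5a, mem[0x22]=0x6e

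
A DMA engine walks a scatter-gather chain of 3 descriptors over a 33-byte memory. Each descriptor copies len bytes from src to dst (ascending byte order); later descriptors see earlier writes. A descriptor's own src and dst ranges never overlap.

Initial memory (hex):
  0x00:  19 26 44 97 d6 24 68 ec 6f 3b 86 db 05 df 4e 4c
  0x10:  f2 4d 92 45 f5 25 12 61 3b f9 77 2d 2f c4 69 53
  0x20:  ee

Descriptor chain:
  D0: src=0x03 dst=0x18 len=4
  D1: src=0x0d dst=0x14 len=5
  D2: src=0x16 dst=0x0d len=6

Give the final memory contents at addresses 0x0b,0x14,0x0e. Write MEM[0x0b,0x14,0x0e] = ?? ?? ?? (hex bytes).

MEM[0x0b,0x14,0x0e] = db df f2

#0 dst[0x18+4] := {0x97,0xd6,0x24,0x68}
#1 dst[0x14+5] := {0xdf,0x4e,0x4c,0xf2,0x4d}
#2 dst[0x0d+6] := {0x4c,0xf2,0x4d,0xd6,0x24,0x68}
query mem[0x0b]=0xdb, mem[0x14]=0xdf, mem[0x0e]=0xf2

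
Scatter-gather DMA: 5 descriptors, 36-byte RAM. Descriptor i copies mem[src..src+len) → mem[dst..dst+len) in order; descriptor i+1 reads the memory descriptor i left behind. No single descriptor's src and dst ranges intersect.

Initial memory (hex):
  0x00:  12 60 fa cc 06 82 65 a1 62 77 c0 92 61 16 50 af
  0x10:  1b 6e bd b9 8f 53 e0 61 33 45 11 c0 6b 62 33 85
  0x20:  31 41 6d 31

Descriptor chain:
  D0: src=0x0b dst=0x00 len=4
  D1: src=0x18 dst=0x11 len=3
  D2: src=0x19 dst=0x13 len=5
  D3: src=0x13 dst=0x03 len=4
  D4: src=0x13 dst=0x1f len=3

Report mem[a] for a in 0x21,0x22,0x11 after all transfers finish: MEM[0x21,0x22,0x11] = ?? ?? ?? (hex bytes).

MEM[0x21,0x22,0x11] = c0 6d 33

#0 dst[0x00+4] := {0x92,0x61,0x16,0x50}
#1 dst[0x11+3] := {0x33,0x45,0x11}
#2 dst[0x13+5] := {0x45,0x11,0xc0,0x6b,0x62}
#3 dst[0x03+4] := {0x45,0x11,0xc0,0x6b}
#4 dst[0x1f+3] := {0x45,0x11,0xc0}
query mem[0x21]=0xc0, mem[0x22]=0x6d, mem[0x11]=0x33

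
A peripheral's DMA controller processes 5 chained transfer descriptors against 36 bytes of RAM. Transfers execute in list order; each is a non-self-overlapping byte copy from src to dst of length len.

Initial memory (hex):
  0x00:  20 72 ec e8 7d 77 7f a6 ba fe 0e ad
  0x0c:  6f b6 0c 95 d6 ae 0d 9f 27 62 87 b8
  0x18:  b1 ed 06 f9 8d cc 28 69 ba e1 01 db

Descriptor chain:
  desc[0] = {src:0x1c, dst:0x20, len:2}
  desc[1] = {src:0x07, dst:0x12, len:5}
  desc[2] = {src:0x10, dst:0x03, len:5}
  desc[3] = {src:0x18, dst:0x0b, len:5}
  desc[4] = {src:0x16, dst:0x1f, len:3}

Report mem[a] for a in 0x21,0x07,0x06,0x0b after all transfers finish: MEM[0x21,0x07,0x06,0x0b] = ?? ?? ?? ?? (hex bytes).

MEM[0x21,0x07,0x06,0x0b] = b1 fe ba b1

#0 dst[0x20+2] := {0x8d,0xcc}
#1 dst[0x12+5] := {0xa6,0xba,0xfe,0x0e,0xad}
#2 dst[0x03+5] := {0xd6,0xae,0xa6,0xba,0xfe}
#3 dst[0x0b+5] := {0xb1,0xed,0x06,0xf9,0x8d}
#4 dst[0x1f+3] := {0xad,0xb8,0xb1}
query mem[0x21]=0xb1, mem[0x07]=0xfe, mem[0x06]=0xba, mem[0x0b]=0xb1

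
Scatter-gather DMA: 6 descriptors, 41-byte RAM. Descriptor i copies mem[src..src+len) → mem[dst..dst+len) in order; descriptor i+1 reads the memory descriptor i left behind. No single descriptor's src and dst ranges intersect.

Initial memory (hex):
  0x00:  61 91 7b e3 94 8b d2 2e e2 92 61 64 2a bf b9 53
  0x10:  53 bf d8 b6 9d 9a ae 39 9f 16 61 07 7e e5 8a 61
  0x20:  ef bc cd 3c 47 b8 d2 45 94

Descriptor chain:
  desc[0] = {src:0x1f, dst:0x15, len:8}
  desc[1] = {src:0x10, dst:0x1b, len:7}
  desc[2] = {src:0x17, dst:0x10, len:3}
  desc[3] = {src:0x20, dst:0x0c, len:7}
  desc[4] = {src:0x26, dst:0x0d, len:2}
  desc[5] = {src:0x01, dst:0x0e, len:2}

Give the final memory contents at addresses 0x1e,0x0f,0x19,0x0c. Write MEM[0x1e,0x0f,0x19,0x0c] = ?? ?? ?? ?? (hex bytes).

  after D0: wrote 8B at 0x15 = 61efbccd3c47b8d2
  after D1: wrote 7B at 0x1b = 53bfd8b69d61ef
  after D2: wrote 3B at 0x10 = bccd3c
  after D3: wrote 7B at 0x0c = 61efcd3c47b8d2
  after D4: wrote 2B at 0x0d = d245
  after D5: wrote 2B at 0x0e = 917b
query mem[0x1e]=0xb6, mem[0x0f]=0x7b, mem[0x19]=0x3c, mem[0x0c]=0x61

MEM[0x1e,0x0f,0x19,0x0c] = b6 7b 3c 61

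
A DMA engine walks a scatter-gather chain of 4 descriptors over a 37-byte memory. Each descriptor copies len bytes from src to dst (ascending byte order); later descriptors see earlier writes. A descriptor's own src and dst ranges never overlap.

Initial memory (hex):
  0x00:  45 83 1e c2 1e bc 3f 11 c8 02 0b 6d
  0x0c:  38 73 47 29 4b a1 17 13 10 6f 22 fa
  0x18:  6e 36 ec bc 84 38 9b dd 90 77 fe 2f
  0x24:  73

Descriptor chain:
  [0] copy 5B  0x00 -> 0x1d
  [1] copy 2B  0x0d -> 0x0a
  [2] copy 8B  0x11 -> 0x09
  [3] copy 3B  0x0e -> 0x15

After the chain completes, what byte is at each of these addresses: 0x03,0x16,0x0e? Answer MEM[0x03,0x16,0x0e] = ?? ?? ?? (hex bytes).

MEM[0x03,0x16,0x0e] = c2 fa 22

D0: mem[0x1d..0x21] <- [45 83 1e c2 1e]
D1: mem[0x0a..0x0b] <- [73 47]
D2: mem[0x09..0x10] <- [a1 17 13 10 6f 22 fa 6e]
D3: mem[0x15..0x17] <- [22 fa 6e]
query mem[0x03]=0xc2, mem[0x16]=0xfa, mem[0x0e]=0x22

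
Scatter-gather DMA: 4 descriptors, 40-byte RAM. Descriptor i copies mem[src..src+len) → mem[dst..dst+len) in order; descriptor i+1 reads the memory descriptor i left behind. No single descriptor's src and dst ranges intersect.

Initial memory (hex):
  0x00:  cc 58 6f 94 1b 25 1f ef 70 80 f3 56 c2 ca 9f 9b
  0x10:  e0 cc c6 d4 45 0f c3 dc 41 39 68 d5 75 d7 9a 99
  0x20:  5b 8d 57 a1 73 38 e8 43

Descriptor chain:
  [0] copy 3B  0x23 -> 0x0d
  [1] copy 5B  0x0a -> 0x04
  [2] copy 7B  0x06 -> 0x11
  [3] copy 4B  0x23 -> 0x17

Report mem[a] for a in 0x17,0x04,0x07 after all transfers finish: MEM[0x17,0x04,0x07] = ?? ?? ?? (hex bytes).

D0: mem[0x0d..0x0f] <- [a1 73 38]
D1: mem[0x04..0x08] <- [f3 56 c2 a1 73]
D2: mem[0x11..0x17] <- [c2 a1 73 80 f3 56 c2]
D3: mem[0x17..0x1a] <- [a1 73 38 e8]
query mem[0x17]=0xa1, mem[0x04]=0xf3, mem[0x07]=0xa1

MEM[0x17,0x04,0x07] = a1 f3 a1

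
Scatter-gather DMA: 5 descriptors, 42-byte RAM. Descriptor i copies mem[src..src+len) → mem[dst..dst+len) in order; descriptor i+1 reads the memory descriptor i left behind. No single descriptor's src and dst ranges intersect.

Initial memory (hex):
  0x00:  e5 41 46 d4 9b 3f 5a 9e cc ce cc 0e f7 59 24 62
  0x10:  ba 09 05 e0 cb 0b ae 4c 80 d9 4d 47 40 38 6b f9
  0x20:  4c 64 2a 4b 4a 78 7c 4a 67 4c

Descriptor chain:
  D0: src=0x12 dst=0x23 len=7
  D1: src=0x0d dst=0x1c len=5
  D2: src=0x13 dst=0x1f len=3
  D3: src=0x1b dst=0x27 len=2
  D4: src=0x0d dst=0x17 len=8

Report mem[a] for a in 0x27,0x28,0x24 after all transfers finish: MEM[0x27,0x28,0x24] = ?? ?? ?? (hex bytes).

MEM[0x27,0x28,0x24] = 47 59 e0

  after D0: wrote 7B at 0x23 = 05e0cb0bae4c80
  after D1: wrote 5B at 0x1c = 592462ba09
  after D2: wrote 3B at 0x1f = e0cb0b
  after D3: wrote 2B at 0x27 = 4759
  after D4: wrote 8B at 0x17 = 592462ba0905e0cb
query mem[0x27]=0x47, mem[0x28]=0x59, mem[0x24]=0xe0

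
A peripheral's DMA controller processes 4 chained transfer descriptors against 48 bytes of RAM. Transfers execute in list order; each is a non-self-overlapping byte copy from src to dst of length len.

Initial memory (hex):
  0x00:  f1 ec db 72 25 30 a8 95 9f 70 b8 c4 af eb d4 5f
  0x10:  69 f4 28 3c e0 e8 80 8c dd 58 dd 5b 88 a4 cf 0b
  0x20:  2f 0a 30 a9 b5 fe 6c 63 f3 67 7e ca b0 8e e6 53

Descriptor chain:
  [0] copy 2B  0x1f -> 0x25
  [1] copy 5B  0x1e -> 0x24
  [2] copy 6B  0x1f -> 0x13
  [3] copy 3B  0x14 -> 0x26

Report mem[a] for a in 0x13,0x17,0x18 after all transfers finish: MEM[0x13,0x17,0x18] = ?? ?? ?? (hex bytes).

[0] 0x1f->0x25 len=2 : 0b 2f
[1] 0x1e->0x24 len=5 : cf 0b 2f 0a 30
[2] 0x1f->0x13 len=6 : 0b 2f 0a 30 a9 cf
[3] 0x14->0x26 len=3 : 2f 0a 30
query mem[0x13]=0x0b, mem[0x17]=0xa9, mem[0x18]=0xcf

MEM[0x13,0x17,0x18] = 0b a9 cf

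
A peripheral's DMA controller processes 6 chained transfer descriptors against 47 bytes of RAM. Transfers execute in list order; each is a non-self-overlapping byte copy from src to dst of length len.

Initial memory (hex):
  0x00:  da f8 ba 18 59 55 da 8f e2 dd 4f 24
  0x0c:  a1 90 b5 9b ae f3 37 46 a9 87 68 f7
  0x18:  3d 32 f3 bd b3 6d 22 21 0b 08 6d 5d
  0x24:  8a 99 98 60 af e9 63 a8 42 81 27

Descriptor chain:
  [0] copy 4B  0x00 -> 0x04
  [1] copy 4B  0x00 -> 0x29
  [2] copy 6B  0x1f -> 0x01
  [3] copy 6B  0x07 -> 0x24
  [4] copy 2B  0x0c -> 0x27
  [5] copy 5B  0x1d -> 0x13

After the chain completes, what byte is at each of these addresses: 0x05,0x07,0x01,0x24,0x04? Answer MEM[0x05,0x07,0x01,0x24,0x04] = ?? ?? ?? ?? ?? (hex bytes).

[0] 0x00->0x04 len=4 : da f8 ba 18
[1] 0x00->0x29 len=4 : da f8 ba 18
[2] 0x1f->0x01 len=6 : 21 0b 08 6d 5d 8a
[3] 0x07->0x24 len=6 : 18 e2 dd 4f 24 a1
[4] 0x0c->0x27 len=2 : a1 90
[5] 0x1d->0x13 len=5 : 6d 22 21 0b 08
query mem[0x05]=0x5d, mem[0x07]=0x18, mem[0x01]=0x21, mem[0x24]=0x18, mem[0x04]=0x6d

MEM[0x05,0x07,0x01,0x24,0x04] = 5d 18 21 18 6d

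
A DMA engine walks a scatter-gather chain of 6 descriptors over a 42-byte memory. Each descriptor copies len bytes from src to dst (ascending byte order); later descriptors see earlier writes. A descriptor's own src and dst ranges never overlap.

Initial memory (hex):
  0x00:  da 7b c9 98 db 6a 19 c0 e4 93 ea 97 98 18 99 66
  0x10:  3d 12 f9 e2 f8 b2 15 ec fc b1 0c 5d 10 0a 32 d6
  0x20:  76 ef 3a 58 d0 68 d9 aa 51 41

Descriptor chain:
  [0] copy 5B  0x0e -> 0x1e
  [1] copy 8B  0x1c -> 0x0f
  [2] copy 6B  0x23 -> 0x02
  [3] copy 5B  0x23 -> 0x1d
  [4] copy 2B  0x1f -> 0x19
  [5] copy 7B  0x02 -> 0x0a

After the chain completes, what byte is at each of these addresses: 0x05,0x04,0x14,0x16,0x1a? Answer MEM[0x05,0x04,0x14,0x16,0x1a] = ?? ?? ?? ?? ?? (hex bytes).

MEM[0x05,0x04,0x14,0x16,0x1a] = d9 68 12 58 d9

#0 dst[0x1e+5] := {0x99,0x66,0x3d,0x12,0xf9}
#1 dst[0x0f+8] := {0x10,0x0a,0x99,0x66,0x3d,0x12,0xf9,0x58}
#2 dst[0x02+6] := {0x58,0xd0,0x68,0xd9,0xaa,0x51}
#3 dst[0x1d+5] := {0x58,0xd0,0x68,0xd9,0xaa}
#4 dst[0x19+2] := {0x68,0xd9}
#5 dst[0x0a+7] := {0x58,0xd0,0x68,0xd9,0xaa,0x51,0xe4}
query mem[0x05]=0xd9, mem[0x04]=0x68, mem[0x14]=0x12, mem[0x16]=0x58, mem[0x1a]=0xd9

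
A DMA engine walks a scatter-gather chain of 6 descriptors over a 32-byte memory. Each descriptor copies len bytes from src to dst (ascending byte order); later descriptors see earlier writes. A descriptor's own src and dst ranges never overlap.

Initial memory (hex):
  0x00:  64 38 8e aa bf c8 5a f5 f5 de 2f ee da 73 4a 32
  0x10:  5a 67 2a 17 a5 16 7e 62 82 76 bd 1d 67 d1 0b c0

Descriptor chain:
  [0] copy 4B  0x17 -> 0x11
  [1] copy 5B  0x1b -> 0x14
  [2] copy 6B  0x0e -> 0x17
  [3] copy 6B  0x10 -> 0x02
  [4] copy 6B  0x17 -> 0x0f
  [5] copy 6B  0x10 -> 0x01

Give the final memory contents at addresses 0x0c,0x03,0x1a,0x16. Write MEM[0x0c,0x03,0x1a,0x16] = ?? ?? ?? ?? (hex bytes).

  after D0: wrote 4B at 0x11 = 628276bd
  after D1: wrote 5B at 0x14 = 1d67d10bc0
  after D2: wrote 6B at 0x17 = 4a325a628276
  after D3: wrote 6B at 0x02 = 5a6282761d67
  after D4: wrote 6B at 0x0f = 4a325a628276
  after D5: wrote 6B at 0x01 = 325a62827667
query mem[0x0c]=0xda, mem[0x03]=0x62, mem[0x1a]=0x62, mem[0x16]=0xd1

MEM[0x0c,0x03,0x1a,0x16] = da 62 62 d1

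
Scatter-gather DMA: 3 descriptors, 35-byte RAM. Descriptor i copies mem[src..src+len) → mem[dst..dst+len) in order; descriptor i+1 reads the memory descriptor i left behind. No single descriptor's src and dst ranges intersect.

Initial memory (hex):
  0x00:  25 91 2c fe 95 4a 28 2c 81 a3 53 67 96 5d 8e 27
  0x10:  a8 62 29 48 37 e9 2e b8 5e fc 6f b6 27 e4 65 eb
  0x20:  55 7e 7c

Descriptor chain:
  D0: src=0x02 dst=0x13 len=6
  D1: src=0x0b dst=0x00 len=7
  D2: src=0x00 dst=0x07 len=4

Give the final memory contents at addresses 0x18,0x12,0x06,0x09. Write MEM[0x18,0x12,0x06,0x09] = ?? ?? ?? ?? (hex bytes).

MEM[0x18,0x12,0x06,0x09] = 2c 29 62 5d

[0] 0x02->0x13 len=6 : 2c fe 95 4a 28 2c
[1] 0x0b->0x00 len=7 : 67 96 5d 8e 27 a8 62
[2] 0x00->0x07 len=4 : 67 96 5d 8e
query mem[0x18]=0x2c, mem[0x12]=0x29, mem[0x06]=0x62, mem[0x09]=0x5d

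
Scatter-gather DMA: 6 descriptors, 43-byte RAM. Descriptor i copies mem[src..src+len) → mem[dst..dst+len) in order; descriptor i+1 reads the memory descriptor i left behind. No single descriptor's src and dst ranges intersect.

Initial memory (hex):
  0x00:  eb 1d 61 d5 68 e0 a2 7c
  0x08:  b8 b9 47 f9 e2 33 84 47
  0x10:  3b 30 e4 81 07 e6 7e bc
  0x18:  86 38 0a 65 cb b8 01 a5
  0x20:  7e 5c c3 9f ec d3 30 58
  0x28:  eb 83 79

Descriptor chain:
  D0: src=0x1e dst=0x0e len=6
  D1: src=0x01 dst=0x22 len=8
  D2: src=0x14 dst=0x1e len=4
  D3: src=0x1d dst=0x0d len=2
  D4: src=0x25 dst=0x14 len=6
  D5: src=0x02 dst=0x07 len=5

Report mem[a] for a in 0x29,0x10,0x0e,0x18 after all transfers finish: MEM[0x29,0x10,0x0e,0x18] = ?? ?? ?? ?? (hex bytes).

MEM[0x29,0x10,0x0e,0x18] = b8 7e 07 b8

D0: mem[0x0e..0x13] <- [01 a5 7e 5c c3 9f]
D1: mem[0x22..0x29] <- [1d 61 d5 68 e0 a2 7c b8]
D2: mem[0x1e..0x21] <- [07 e6 7e bc]
D3: mem[0x0d..0x0e] <- [b8 07]
D4: mem[0x14..0x19] <- [68 e0 a2 7c b8 79]
D5: mem[0x07..0x0b] <- [61 d5 68 e0 a2]
query mem[0x29]=0xb8, mem[0x10]=0x7e, mem[0x0e]=0x07, mem[0x18]=0xb8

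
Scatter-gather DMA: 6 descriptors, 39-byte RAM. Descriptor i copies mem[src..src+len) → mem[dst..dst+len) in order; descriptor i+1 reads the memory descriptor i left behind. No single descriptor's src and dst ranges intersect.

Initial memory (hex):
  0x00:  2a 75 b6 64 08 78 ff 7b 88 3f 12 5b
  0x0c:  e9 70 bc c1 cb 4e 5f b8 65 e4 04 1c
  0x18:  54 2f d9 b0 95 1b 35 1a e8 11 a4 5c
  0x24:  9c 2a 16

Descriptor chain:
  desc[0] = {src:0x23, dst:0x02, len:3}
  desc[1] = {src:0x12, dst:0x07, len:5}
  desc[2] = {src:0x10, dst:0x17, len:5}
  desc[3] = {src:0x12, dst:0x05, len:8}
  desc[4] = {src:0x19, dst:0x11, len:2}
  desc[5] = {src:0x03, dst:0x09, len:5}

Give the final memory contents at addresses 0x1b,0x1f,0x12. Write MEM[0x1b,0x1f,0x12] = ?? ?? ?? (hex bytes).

MEM[0x1b,0x1f,0x12] = 65 1a b8

#0 dst[0x02+3] := {0x5c,0x9c,0x2a}
#1 dst[0x07+5] := {0x5f,0xb8,0x65,0xe4,0x04}
#2 dst[0x17+5] := {0xcb,0x4e,0x5f,0xb8,0x65}
#3 dst[0x05+8] := {0x5f,0xb8,0x65,0xe4,0x04,0xcb,0x4e,0x5f}
#4 dst[0x11+2] := {0x5f,0xb8}
#5 dst[0x09+5] := {0x9c,0x2a,0x5f,0xb8,0x65}
query mem[0x1b]=0x65, mem[0x1f]=0x1a, mem[0x12]=0xb8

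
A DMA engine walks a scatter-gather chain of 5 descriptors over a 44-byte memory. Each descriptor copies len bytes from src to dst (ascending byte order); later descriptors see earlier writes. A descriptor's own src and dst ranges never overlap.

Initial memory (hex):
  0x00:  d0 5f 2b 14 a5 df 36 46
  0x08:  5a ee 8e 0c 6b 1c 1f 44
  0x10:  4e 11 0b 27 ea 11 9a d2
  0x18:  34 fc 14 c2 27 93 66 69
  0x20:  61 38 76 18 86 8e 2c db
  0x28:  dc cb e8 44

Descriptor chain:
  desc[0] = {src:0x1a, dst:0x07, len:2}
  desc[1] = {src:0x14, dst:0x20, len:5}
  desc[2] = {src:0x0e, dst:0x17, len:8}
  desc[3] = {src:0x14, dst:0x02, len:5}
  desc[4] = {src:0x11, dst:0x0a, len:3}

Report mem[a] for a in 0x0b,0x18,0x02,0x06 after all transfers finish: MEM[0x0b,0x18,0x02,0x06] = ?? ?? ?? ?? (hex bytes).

#0 dst[0x07+2] := {0x14,0xc2}
#1 dst[0x20+5] := {0xea,0x11,0x9a,0xd2,0x34}
#2 dst[0x17+8] := {0x1f,0x44,0x4e,0x11,0x0b,0x27,0xea,0x11}
#3 dst[0x02+5] := {0xea,0x11,0x9a,0x1f,0x44}
#4 dst[0x0a+3] := {0x11,0x0b,0x27}
query mem[0x0b]=0x0b, mem[0x18]=0x44, mem[0x02]=0xea, mem[0x06]=0x44

MEM[0x0b,0x18,0x02,0x06] = 0b 44 ea 44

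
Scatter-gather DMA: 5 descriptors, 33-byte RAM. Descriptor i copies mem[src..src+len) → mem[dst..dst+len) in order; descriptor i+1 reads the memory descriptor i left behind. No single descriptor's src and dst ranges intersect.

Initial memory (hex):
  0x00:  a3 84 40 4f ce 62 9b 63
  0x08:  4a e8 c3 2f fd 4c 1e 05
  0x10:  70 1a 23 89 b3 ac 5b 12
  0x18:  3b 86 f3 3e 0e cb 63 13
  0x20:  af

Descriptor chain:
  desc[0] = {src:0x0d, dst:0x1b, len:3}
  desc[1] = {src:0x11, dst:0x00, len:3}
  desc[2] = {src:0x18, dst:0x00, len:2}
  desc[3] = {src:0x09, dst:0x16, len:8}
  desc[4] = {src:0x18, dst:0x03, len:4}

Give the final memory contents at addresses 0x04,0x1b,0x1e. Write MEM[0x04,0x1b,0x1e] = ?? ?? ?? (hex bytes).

MEM[0x04,0x1b,0x1e] = fd 1e 63

[0] 0x0d->0x1b len=3 : 4c 1e 05
[1] 0x11->0x00 len=3 : 1a 23 89
[2] 0x18->0x00 len=2 : 3b 86
[3] 0x09->0x16 len=8 : e8 c3 2f fd 4c 1e 05 70
[4] 0x18->0x03 len=4 : 2f fd 4c 1e
query mem[0x04]=0xfd, mem[0x1b]=0x1e, mem[0x1e]=0x63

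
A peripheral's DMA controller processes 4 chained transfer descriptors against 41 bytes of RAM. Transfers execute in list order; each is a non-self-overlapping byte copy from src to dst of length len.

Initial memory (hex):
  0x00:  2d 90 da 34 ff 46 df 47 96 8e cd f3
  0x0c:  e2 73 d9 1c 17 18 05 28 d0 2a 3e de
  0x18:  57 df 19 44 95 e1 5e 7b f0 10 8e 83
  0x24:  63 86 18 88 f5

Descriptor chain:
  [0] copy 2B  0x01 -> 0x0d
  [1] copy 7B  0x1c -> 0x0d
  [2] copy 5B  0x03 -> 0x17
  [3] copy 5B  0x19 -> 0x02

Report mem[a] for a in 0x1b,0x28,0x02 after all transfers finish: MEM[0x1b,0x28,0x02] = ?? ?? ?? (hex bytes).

MEM[0x1b,0x28,0x02] = 47 f5 46

#0 dst[0x0d+2] := {0x90,0xda}
#1 dst[0x0d+7] := {0x95,0xe1,0x5e,0x7b,0xf0,0x10,0x8e}
#2 dst[0x17+5] := {0x34,0xff,0x46,0xdf,0x47}
#3 dst[0x02+5] := {0x46,0xdf,0x47,0x95,0xe1}
query mem[0x1b]=0x47, mem[0x28]=0xf5, mem[0x02]=0x46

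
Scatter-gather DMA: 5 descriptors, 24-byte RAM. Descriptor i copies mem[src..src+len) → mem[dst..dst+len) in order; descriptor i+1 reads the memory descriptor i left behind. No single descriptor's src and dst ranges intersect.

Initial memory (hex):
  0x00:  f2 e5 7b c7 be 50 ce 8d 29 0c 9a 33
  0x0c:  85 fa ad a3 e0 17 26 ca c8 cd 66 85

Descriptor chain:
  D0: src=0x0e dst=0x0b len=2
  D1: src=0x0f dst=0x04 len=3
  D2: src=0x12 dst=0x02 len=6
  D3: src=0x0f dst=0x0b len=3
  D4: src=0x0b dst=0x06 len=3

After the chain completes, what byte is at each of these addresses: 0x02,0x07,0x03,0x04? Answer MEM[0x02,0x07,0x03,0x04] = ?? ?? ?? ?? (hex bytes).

[0] 0x0e->0x0b len=2 : ad a3
[1] 0x0f->0x04 len=3 : a3 e0 17
[2] 0x12->0x02 len=6 : 26 ca c8 cd 66 85
[3] 0x0f->0x0b len=3 : a3 e0 17
[4] 0x0b->0x06 len=3 : a3 e0 17
query mem[0x02]=0x26, mem[0x07]=0xe0, mem[0x03]=0xca, mem[0x04]=0xc8

MEM[0x02,0x07,0x03,0x04] = 26 e0 ca c8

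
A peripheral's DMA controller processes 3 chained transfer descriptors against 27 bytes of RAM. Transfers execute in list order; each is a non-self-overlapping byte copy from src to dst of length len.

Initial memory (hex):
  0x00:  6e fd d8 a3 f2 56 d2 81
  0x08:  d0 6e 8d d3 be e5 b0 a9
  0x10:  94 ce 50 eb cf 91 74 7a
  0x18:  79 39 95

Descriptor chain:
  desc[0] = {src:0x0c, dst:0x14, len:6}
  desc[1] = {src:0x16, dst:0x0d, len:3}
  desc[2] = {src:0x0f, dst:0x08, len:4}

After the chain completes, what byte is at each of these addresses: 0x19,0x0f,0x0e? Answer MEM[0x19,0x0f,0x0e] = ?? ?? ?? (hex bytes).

MEM[0x19,0x0f,0x0e] = ce 94 a9

[0] 0x0c->0x14 len=6 : be e5 b0 a9 94 ce
[1] 0x16->0x0d len=3 : b0 a9 94
[2] 0x0f->0x08 len=4 : 94 94 ce 50
query mem[0x19]=0xce, mem[0x0f]=0x94, mem[0x0e]=0xa9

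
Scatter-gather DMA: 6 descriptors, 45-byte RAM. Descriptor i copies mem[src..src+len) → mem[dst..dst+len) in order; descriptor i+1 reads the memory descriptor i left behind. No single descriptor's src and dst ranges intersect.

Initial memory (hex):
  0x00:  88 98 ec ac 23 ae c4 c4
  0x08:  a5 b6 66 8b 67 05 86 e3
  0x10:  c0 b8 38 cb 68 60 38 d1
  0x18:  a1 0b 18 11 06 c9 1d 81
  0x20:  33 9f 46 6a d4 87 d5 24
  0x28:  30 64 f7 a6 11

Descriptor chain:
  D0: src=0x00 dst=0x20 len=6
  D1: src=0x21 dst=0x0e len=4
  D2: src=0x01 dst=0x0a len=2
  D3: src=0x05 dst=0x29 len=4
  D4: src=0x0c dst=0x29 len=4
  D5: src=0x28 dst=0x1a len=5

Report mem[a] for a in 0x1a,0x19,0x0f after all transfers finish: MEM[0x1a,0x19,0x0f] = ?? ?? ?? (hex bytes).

MEM[0x1a,0x19,0x0f] = 30 0b ec

D0: mem[0x20..0x25] <- [88 98 ec ac 23 ae]
D1: mem[0x0e..0x11] <- [98 ec ac 23]
D2: mem[0x0a..0x0b] <- [98 ec]
D3: mem[0x29..0x2c] <- [ae c4 c4 a5]
D4: mem[0x29..0x2c] <- [67 05 98 ec]
D5: mem[0x1a..0x1e] <- [30 67 05 98 ec]
query mem[0x1a]=0x30, mem[0x19]=0x0b, mem[0x0f]=0xec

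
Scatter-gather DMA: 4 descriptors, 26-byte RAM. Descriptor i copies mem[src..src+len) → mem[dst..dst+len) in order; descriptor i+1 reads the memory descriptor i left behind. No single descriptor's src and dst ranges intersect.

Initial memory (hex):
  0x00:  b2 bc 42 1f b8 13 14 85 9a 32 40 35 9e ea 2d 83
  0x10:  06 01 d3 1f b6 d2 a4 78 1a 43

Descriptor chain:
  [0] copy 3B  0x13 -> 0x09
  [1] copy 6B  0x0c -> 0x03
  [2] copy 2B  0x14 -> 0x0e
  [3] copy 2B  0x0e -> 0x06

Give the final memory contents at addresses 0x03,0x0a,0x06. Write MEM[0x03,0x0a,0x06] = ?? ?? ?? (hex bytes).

D0: mem[0x09..0x0b] <- [1f b6 d2]
D1: mem[0x03..0x08] <- [9e ea 2d 83 06 01]
D2: mem[0x0e..0x0f] <- [b6 d2]
D3: mem[0x06..0x07] <- [b6 d2]
query mem[0x03]=0x9e, mem[0x0a]=0xb6, mem[0x06]=0xb6

MEM[0x03,0x0a,0x06] = 9e b6 b6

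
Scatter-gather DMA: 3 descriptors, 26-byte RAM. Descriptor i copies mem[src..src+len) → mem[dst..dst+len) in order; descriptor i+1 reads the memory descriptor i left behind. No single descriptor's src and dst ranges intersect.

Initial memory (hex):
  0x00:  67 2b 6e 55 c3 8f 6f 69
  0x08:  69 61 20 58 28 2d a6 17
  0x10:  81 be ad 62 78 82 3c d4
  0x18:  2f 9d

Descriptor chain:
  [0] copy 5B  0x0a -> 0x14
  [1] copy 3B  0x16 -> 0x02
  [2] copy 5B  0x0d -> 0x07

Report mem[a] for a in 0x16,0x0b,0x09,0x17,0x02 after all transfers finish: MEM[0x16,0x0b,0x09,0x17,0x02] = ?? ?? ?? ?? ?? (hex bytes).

D0: mem[0x14..0x18] <- [20 58 28 2d a6]
D1: mem[0x02..0x04] <- [28 2d a6]
D2: mem[0x07..0x0b] <- [2d a6 17 81 be]
query mem[0x16]=0x28, mem[0x0b]=0xbe, mem[0x09]=0x17, mem[0x17]=0x2d, mem[0x02]=0x28

MEM[0x16,0x0b,0x09,0x17,0x02] = 28 be 17 2d 28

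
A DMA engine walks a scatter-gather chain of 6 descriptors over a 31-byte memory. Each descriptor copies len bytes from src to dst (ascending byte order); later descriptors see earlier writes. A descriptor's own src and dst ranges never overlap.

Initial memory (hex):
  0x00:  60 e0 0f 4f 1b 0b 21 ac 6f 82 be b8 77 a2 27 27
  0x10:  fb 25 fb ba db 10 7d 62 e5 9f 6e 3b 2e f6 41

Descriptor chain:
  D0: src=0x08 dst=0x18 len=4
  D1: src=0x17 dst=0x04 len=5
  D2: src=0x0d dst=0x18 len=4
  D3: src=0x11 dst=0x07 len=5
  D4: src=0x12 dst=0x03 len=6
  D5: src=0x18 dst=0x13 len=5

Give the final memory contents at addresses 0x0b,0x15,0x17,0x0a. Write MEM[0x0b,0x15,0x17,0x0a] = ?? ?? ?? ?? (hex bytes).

MEM[0x0b,0x15,0x17,0x0a] = 10 27 2e db

#0 dst[0x18+4] := {0x6f,0x82,0xbe,0xb8}
#1 dst[0x04+5] := {0x62,0x6f,0x82,0xbe,0xb8}
#2 dst[0x18+4] := {0xa2,0x27,0x27,0xfb}
#3 dst[0x07+5] := {0x25,0xfb,0xba,0xdb,0x10}
#4 dst[0x03+6] := {0xfb,0xba,0xdb,0x10,0x7d,0x62}
#5 dst[0x13+5] := {0xa2,0x27,0x27,0xfb,0x2e}
query mem[0x0b]=0x10, mem[0x15]=0x27, mem[0x17]=0x2e, mem[0x0a]=0xdb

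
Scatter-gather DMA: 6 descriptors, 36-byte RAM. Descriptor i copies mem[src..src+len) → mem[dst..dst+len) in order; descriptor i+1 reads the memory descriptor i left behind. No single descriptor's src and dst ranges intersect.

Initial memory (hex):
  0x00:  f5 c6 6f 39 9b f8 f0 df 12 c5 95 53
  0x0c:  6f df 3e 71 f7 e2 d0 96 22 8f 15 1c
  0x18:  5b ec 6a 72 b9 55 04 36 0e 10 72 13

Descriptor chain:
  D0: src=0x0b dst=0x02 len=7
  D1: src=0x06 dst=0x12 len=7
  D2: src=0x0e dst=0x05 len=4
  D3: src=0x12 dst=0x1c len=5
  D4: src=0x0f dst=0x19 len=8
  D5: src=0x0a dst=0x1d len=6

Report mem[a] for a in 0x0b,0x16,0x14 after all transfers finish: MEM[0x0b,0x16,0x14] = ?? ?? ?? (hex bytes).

MEM[0x0b,0x16,0x14] = 53 95 e2

  after D0: wrote 7B at 0x02 = 536fdf3e71f7e2
  after D1: wrote 7B at 0x12 = 71f7e2c595536f
  after D2: wrote 4B at 0x05 = 3e71f7e2
  after D3: wrote 5B at 0x1c = 71f7e2c595
  after D4: wrote 8B at 0x19 = 71f7e271f7e2c595
  after D5: wrote 6B at 0x1d = 95536fdf3e71
query mem[0x0b]=0x53, mem[0x16]=0x95, mem[0x14]=0xe2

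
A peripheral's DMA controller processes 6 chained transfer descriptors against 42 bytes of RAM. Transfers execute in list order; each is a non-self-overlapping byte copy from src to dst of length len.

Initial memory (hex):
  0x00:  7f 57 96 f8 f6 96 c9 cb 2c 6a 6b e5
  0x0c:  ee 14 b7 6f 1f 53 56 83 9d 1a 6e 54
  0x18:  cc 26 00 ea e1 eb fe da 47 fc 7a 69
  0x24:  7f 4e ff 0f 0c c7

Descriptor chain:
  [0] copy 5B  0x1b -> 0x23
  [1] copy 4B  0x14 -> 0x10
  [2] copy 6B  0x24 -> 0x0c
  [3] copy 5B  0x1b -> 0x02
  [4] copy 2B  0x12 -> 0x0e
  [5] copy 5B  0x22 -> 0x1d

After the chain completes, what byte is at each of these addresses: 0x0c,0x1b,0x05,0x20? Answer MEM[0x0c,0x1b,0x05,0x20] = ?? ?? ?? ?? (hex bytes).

#0 dst[0x23+5] := {0xea,0xe1,0xeb,0xfe,0xda}
#1 dst[0x10+4] := {0x9d,0x1a,0x6e,0x54}
#2 dst[0x0c+6] := {0xe1,0xeb,0xfe,0xda,0x0c,0xc7}
#3 dst[0x02+5] := {0xea,0xe1,0xeb,0xfe,0xda}
#4 dst[0x0e+2] := {0x6e,0x54}
#5 dst[0x1d+5] := {0x7a,0xea,0xe1,0xeb,0xfe}
query mem[0x0c]=0xe1, mem[0x1b]=0xea, mem[0x05]=0xfe, mem[0x20]=0xeb

MEM[0x0c,0x1b,0x05,0x20] = e1 ea fe eb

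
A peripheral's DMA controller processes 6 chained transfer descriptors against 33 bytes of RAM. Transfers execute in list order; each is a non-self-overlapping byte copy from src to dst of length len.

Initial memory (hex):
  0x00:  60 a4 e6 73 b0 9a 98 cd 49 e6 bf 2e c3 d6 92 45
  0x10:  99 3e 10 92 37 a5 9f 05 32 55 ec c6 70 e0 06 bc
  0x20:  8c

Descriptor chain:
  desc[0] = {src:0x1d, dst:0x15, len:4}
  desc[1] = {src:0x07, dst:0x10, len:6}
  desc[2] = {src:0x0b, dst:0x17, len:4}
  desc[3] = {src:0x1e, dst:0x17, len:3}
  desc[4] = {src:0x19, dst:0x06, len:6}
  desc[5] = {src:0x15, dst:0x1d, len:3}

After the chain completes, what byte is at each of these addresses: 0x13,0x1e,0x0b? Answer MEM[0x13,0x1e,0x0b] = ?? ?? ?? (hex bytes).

#0 dst[0x15+4] := {0xe0,0x06,0xbc,0x8c}
#1 dst[0x10+6] := {0xcd,0x49,0xe6,0xbf,0x2e,0xc3}
#2 dst[0x17+4] := {0x2e,0xc3,0xd6,0x92}
#3 dst[0x17+3] := {0x06,0xbc,0x8c}
#4 dst[0x06+6] := {0x8c,0x92,0xc6,0x70,0xe0,0x06}
#5 dst[0x1d+3] := {0xc3,0x06,0x06}
query mem[0x13]=0xbf, mem[0x1e]=0x06, mem[0x0b]=0x06

MEM[0x13,0x1e,0x0b] = bf 06 06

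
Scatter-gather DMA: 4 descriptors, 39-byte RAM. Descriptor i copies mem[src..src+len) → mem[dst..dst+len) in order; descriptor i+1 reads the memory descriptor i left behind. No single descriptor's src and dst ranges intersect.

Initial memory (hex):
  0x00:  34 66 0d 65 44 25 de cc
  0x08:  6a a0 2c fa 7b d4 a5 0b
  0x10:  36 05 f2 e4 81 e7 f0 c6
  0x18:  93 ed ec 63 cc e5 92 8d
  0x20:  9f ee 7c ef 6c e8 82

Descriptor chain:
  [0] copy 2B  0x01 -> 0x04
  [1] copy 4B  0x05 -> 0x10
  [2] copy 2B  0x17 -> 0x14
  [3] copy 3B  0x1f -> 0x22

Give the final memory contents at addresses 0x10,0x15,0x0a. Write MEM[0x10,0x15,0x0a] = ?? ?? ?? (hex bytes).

MEM[0x10,0x15,0x0a] = 0d 93 2c

  after D0: wrote 2B at 0x04 = 660d
  after D1: wrote 4B at 0x10 = 0ddecc6a
  after D2: wrote 2B at 0x14 = c693
  after D3: wrote 3B at 0x22 = 8d9fee
query mem[0x10]=0x0d, mem[0x15]=0x93, mem[0x0a]=0x2c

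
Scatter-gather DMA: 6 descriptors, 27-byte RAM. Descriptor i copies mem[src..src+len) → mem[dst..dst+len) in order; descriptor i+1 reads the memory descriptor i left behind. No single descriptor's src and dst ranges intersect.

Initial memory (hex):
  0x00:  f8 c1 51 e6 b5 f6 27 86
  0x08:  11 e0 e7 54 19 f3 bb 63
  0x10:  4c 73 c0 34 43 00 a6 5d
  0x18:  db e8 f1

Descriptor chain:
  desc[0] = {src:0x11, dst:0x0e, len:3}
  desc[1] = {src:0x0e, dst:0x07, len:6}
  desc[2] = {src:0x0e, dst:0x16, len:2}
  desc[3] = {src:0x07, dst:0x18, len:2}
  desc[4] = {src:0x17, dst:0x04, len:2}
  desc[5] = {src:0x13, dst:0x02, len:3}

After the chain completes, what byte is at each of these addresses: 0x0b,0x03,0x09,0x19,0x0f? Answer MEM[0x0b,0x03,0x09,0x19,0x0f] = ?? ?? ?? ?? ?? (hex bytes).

#0 dst[0x0e+3] := {0x73,0xc0,0x34}
#1 dst[0x07+6] := {0x73,0xc0,0x34,0x73,0xc0,0x34}
#2 dst[0x16+2] := {0x73,0xc0}
#3 dst[0x18+2] := {0x73,0xc0}
#4 dst[0x04+2] := {0xc0,0x73}
#5 dst[0x02+3] := {0x34,0x43,0x00}
query mem[0x0b]=0xc0, mem[0x03]=0x43, mem[0x09]=0x34, mem[0x19]=0xc0, mem[0x0f]=0xc0

MEM[0x0b,0x03,0x09,0x19,0x0f] = c0 43 34 c0 c0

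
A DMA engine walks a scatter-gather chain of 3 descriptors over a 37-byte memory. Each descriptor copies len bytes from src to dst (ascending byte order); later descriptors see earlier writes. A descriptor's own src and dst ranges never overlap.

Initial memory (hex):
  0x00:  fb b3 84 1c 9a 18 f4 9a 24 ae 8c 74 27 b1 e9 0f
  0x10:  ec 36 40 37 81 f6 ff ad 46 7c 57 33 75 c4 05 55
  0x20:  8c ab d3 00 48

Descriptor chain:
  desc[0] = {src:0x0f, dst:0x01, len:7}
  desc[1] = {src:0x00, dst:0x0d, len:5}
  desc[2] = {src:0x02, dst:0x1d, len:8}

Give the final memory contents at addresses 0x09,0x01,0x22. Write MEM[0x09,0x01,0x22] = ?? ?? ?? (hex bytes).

MEM[0x09,0x01,0x22] = ae 0f f6

[0] 0x0f->0x01 len=7 : 0f ec 36 40 37 81 f6
[1] 0x00->0x0d len=5 : fb 0f ec 36 40
[2] 0x02->0x1d len=8 : ec 36 40 37 81 f6 24 ae
query mem[0x09]=0xae, mem[0x01]=0x0f, mem[0x22]=0xf6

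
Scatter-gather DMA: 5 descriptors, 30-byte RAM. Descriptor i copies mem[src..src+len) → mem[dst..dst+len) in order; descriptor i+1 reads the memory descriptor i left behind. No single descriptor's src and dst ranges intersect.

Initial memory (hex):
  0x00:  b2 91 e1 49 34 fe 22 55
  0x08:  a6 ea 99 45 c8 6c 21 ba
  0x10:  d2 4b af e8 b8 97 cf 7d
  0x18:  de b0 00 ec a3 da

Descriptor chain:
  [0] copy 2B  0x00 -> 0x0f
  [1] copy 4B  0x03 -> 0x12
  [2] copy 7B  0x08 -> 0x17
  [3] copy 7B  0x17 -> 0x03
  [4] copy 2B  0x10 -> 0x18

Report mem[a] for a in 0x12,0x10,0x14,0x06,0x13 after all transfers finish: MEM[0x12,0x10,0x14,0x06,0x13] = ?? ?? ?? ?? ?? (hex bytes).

MEM[0x12,0x10,0x14,0x06,0x13] = 49 91 fe 45 34

#0 dst[0x0f+2] := {0xb2,0x91}
#1 dst[0x12+4] := {0x49,0x34,0xfe,0x22}
#2 dst[0x17+7] := {0xa6,0xea,0x99,0x45,0xc8,0x6c,0x21}
#3 dst[0x03+7] := {0xa6,0xea,0x99,0x45,0xc8,0x6c,0x21}
#4 dst[0x18+2] := {0x91,0x4b}
query mem[0x12]=0x49, mem[0x10]=0x91, mem[0x14]=0xfe, mem[0x06]=0x45, mem[0x13]=0x34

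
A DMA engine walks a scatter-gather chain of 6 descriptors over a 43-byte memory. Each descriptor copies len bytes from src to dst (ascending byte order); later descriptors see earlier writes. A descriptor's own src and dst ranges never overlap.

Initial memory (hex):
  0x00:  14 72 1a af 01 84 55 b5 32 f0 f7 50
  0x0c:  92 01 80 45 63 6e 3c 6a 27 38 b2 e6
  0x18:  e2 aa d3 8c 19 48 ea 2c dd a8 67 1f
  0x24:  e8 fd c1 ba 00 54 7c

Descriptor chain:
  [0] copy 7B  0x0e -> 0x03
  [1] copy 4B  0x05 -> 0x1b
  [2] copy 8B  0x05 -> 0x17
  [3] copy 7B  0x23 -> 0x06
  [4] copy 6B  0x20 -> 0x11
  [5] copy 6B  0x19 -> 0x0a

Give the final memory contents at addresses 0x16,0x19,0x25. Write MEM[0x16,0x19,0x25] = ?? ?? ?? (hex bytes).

#0 dst[0x03+7] := {0x80,0x45,0x63,0x6e,0x3c,0x6a,0x27}
#1 dst[0x1b+4] := {0x63,0x6e,0x3c,0x6a}
#2 dst[0x17+8] := {0x63,0x6e,0x3c,0x6a,0x27,0xf7,0x50,0x92}
#3 dst[0x06+7] := {0x1f,0xe8,0xfd,0xc1,0xba,0x00,0x54}
#4 dst[0x11+6] := {0xdd,0xa8,0x67,0x1f,0xe8,0xfd}
#5 dst[0x0a+6] := {0x3c,0x6a,0x27,0xf7,0x50,0x92}
query mem[0x16]=0xfd, mem[0x19]=0x3c, mem[0x25]=0xfd

MEM[0x16,0x19,0x25] = fd 3c fd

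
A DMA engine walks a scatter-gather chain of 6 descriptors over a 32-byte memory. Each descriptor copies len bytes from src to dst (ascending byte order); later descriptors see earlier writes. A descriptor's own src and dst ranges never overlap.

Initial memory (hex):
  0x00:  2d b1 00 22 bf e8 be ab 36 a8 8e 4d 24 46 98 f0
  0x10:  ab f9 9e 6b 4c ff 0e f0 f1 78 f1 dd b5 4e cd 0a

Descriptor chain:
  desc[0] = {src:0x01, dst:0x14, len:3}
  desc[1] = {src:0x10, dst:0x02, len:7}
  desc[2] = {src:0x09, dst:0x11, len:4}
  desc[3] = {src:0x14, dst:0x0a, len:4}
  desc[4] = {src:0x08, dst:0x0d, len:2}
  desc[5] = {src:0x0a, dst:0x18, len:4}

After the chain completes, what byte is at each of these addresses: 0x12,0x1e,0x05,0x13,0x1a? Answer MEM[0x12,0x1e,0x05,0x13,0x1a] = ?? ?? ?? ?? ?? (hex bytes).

MEM[0x12,0x1e,0x05,0x13,0x1a] = 8e cd 6b 4d 22

[0] 0x01->0x14 len=3 : b1 00 22
[1] 0x10->0x02 len=7 : ab f9 9e 6b b1 00 22
[2] 0x09->0x11 len=4 : a8 8e 4d 24
[3] 0x14->0x0a len=4 : 24 00 22 f0
[4] 0x08->0x0d len=2 : 22 a8
[5] 0x0a->0x18 len=4 : 24 00 22 22
query mem[0x12]=0x8e, mem[0x1e]=0xcd, mem[0x05]=0x6b, mem[0x13]=0x4d, mem[0x1a]=0x22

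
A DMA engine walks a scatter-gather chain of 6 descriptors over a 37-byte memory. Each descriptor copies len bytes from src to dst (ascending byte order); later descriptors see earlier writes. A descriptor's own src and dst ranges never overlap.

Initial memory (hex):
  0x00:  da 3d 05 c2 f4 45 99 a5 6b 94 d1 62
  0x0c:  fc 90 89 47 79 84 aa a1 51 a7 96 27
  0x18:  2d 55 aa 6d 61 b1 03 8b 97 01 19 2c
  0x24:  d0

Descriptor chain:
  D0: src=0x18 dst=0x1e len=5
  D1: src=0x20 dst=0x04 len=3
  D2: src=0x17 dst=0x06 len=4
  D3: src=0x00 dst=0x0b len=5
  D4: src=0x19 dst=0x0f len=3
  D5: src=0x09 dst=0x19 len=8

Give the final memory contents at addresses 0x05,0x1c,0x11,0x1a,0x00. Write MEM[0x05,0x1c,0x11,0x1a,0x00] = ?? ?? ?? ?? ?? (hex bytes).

  after D0: wrote 5B at 0x1e = 2d55aa6d61
  after D1: wrote 3B at 0x04 = aa6d61
  after D2: wrote 4B at 0x06 = 272d55aa
  after D3: wrote 5B at 0x0b = da3d05c2aa
  after D4: wrote 3B at 0x0f = 55aa6d
  after D5: wrote 8B at 0x19 = aad1da3d05c255aa
query mem[0x05]=0x6d, mem[0x1c]=0x3d, mem[0x11]=0x6d, mem[0x1a]=0xd1, mem[0x00]=0xda

MEM[0x05,0x1c,0x11,0x1a,0x00] = 6d 3d 6d d1 da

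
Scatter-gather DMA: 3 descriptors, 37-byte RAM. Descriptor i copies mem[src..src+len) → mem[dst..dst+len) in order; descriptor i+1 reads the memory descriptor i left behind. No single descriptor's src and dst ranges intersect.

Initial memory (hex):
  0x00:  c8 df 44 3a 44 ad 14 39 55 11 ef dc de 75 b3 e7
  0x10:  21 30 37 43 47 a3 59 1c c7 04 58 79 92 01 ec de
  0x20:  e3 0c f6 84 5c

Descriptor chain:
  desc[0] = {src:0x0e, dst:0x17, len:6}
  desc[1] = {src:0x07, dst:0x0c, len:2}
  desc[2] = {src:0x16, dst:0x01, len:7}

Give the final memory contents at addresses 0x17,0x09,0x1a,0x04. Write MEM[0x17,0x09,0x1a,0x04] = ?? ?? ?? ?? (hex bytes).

D0: mem[0x17..0x1c] <- [b3 e7 21 30 37 43]
D1: mem[0x0c..0x0d] <- [39 55]
D2: mem[0x01..0x07] <- [59 b3 e7 21 30 37 43]
query mem[0x17]=0xb3, mem[0x09]=0x11, mem[0x1a]=0x30, mem[0x04]=0x21

MEM[0x17,0x09,0x1a,0x04] = b3 11 30 21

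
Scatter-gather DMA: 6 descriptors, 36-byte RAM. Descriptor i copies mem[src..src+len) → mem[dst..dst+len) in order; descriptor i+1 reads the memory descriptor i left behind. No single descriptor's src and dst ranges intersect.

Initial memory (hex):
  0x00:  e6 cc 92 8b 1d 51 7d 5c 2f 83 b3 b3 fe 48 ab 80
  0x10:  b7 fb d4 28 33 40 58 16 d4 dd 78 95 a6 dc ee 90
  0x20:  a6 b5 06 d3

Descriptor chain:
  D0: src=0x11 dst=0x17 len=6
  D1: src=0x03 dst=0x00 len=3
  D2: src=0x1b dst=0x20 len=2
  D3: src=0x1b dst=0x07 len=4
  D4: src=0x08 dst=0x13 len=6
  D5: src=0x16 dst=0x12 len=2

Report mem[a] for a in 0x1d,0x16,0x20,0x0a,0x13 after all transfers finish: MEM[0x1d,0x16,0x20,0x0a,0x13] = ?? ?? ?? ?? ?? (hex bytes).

MEM[0x1d,0x16,0x20,0x0a,0x13] = dc b3 40 ee fe

D0: mem[0x17..0x1c] <- [fb d4 28 33 40 58]
D1: mem[0x00..0x02] <- [8b 1d 51]
D2: mem[0x20..0x21] <- [40 58]
D3: mem[0x07..0x0a] <- [40 58 dc ee]
D4: mem[0x13..0x18] <- [58 dc ee b3 fe 48]
D5: mem[0x12..0x13] <- [b3 fe]
query mem[0x1d]=0xdc, mem[0x16]=0xb3, mem[0x20]=0x40, mem[0x0a]=0xee, mem[0x13]=0xfe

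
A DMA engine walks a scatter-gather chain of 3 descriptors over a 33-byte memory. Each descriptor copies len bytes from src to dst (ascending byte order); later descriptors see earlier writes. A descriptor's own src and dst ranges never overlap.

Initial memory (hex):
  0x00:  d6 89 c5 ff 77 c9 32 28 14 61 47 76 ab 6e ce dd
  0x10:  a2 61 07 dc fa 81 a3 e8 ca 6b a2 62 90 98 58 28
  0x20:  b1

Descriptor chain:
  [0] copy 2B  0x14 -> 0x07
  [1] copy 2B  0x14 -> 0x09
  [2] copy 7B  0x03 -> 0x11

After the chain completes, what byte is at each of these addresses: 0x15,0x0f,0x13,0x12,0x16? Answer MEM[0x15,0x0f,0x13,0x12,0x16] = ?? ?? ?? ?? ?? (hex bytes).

#0 dst[0x07+2] := {0xfa,0x81}
#1 dst[0x09+2] := {0xfa,0x81}
#2 dst[0x11+7] := {0xff,0x77,0xc9,0x32,0xfa,0x81,0xfa}
query mem[0x15]=0xfa, mem[0x0f]=0xdd, mem[0x13]=0xc9, mem[0x12]=0x77, mem[0x16]=0x81

MEM[0x15,0x0f,0x13,0x12,0x16] = fa dd c9 77 81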